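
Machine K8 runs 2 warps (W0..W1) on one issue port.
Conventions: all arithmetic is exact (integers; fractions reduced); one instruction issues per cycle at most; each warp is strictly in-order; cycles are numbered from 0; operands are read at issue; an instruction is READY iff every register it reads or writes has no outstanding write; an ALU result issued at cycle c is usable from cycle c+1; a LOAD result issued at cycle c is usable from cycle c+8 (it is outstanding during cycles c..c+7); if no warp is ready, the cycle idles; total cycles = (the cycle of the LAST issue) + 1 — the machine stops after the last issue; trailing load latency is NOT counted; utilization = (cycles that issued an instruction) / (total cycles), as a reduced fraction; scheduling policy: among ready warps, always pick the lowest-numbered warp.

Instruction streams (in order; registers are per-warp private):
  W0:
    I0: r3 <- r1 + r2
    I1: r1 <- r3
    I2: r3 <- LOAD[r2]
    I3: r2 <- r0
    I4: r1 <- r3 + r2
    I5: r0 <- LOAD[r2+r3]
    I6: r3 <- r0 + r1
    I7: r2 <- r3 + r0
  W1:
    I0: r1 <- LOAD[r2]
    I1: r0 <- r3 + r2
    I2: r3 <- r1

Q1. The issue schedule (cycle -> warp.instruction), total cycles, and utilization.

cycle 0: W0.I0
cycle 1: W0.I1
cycle 2: W0.I2
cycle 3: W0.I3
cycle 4: W1.I0
cycle 5: W1.I1
cycle 6: idle
cycle 7: idle
cycle 8: idle
cycle 9: idle
cycle 10: W0.I4
cycle 11: W0.I5
cycle 12: W1.I2
cycle 13: idle
cycle 14: idle
cycle 15: idle
cycle 16: idle
cycle 17: idle
cycle 18: idle
cycle 19: W0.I6
cycle 20: W0.I7

Answer: 21 cycles, utilization 11/21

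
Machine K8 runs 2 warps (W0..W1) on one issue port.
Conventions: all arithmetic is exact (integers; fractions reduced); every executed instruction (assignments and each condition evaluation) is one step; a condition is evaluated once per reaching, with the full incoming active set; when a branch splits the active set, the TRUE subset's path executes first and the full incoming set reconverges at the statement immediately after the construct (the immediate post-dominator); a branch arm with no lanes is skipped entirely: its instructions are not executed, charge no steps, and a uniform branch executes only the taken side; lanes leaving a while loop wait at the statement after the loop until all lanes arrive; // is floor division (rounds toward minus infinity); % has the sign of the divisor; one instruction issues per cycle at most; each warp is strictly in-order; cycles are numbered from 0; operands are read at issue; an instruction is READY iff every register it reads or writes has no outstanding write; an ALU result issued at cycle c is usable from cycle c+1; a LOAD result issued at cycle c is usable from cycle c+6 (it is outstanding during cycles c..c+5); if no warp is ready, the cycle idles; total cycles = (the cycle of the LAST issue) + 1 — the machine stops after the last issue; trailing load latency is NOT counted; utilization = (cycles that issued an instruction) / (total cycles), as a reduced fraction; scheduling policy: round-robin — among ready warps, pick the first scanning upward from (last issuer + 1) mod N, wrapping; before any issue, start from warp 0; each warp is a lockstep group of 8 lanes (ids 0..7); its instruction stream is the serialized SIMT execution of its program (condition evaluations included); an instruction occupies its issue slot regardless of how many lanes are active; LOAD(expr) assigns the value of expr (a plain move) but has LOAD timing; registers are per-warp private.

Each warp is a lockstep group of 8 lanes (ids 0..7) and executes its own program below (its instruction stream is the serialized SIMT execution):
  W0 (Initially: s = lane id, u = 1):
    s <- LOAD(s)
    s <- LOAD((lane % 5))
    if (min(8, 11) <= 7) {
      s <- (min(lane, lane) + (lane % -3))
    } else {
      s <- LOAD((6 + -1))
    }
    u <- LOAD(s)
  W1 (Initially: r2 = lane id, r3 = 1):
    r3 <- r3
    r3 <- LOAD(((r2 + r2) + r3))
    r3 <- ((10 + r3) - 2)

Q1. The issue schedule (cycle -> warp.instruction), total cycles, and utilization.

cycle 0: W0.I0
cycle 1: W1.I0
cycle 2: W1.I1
cycle 3: idle
cycle 4: idle
cycle 5: idle
cycle 6: W0.I1
cycle 7: W0.I2
cycle 8: W1.I2
cycle 9: idle
cycle 10: idle
cycle 11: idle
cycle 12: W0.I3
cycle 13: idle
cycle 14: idle
cycle 15: idle
cycle 16: idle
cycle 17: idle
cycle 18: W0.I4

Answer: 19 cycles, utilization 8/19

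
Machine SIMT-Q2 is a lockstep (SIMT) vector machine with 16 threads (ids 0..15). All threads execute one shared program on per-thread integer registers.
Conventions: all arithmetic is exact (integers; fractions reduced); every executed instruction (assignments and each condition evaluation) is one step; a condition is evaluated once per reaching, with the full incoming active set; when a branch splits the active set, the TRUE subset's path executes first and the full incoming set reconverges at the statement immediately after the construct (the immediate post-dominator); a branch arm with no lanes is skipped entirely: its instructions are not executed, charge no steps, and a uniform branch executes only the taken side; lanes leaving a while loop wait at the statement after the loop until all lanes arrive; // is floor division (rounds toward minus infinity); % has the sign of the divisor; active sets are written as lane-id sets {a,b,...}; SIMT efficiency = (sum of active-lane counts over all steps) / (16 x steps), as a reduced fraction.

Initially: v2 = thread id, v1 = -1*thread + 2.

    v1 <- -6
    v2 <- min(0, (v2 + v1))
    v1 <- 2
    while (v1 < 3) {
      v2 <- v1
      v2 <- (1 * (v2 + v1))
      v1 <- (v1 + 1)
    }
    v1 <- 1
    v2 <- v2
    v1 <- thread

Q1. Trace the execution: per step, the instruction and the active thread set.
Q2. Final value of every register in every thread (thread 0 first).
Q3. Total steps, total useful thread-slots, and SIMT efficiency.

step 0: v1 <- -6                     {0,1,2,3,4,5,6,7,8,9,10,11,12,13,14,15}
step 1: v2 <- min(0, (v2 + v1))      {0,1,2,3,4,5,6,7,8,9,10,11,12,13,14,15}
step 2: v1 <- 2                      {0,1,2,3,4,5,6,7,8,9,10,11,12,13,14,15}
step 3: eval (v1 < 3)                {0,1,2,3,4,5,6,7,8,9,10,11,12,13,14,15}
step 4: v2 <- v1                     {0,1,2,3,4,5,6,7,8,9,10,11,12,13,14,15}
step 5: v2 <- (1 * (v2 + v1))        {0,1,2,3,4,5,6,7,8,9,10,11,12,13,14,15}
step 6: v1 <- (v1 + 1)               {0,1,2,3,4,5,6,7,8,9,10,11,12,13,14,15}
step 7: eval (v1 < 3)                {0,1,2,3,4,5,6,7,8,9,10,11,12,13,14,15}
step 8: v1 <- 1                      {0,1,2,3,4,5,6,7,8,9,10,11,12,13,14,15}
step 9: v2 <- v2                     {0,1,2,3,4,5,6,7,8,9,10,11,12,13,14,15}
step 10: v1 <- thread                 {0,1,2,3,4,5,6,7,8,9,10,11,12,13,14,15}

Answer: 11 steps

v2: 4,4,4,4,4,4,4,4,4,4,4,4,4,4,4,4
v1: 0,1,2,3,4,5,6,7,8,9,10,11,12,13,14,15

steps = 11; useful = 176; efficiency = 176/176 = 1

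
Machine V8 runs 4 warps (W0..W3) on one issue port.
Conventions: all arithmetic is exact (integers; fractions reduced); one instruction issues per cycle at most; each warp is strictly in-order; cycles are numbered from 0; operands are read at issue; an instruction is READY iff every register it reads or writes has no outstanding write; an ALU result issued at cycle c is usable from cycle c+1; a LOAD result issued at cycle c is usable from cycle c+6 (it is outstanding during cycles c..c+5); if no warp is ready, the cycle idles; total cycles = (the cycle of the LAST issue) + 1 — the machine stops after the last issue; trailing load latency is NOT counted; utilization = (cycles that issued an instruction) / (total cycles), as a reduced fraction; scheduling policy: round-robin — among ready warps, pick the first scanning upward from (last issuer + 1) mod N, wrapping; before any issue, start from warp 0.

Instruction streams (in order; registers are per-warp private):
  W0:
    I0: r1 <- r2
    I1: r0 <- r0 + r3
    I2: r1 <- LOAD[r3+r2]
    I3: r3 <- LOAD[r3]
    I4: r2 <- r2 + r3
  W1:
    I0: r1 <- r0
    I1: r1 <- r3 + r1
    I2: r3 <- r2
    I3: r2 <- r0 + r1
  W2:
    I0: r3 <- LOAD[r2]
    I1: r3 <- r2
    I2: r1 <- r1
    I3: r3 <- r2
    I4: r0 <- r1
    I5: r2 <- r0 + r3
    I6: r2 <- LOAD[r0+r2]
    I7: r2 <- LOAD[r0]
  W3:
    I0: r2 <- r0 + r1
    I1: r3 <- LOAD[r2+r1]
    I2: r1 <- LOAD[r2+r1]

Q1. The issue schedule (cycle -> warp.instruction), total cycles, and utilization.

cycle 0: W0.I0
cycle 1: W1.I0
cycle 2: W2.I0
cycle 3: W3.I0
cycle 4: W0.I1
cycle 5: W1.I1
cycle 6: W3.I1
cycle 7: W0.I2
cycle 8: W1.I2
cycle 9: W2.I1
cycle 10: W3.I2
cycle 11: W0.I3
cycle 12: W1.I3
cycle 13: W2.I2
cycle 14: W2.I3
cycle 15: W2.I4
cycle 16: W2.I5
cycle 17: W0.I4
cycle 18: W2.I6
cycle 19: idle
cycle 20: idle
cycle 21: idle
cycle 22: idle
cycle 23: idle
cycle 24: W2.I7

Answer: 25 cycles, utilization 4/5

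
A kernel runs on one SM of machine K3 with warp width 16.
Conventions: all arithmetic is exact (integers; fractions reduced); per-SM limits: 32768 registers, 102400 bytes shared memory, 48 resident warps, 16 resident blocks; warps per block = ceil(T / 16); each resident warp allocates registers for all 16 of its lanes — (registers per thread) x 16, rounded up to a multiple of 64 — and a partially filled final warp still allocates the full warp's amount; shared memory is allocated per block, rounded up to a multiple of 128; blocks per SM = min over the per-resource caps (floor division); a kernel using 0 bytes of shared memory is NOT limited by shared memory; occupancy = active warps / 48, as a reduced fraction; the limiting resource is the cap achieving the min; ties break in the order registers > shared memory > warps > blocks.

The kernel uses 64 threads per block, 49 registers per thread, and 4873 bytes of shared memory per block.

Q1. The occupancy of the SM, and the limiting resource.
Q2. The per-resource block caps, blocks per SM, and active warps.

Answer: occupancy 3/4, limited by registers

registers: 9 blocks
shared memory: 20 blocks
warps: 12 blocks
blocks: 16 blocks

Answer: 9 blocks, 36 active warps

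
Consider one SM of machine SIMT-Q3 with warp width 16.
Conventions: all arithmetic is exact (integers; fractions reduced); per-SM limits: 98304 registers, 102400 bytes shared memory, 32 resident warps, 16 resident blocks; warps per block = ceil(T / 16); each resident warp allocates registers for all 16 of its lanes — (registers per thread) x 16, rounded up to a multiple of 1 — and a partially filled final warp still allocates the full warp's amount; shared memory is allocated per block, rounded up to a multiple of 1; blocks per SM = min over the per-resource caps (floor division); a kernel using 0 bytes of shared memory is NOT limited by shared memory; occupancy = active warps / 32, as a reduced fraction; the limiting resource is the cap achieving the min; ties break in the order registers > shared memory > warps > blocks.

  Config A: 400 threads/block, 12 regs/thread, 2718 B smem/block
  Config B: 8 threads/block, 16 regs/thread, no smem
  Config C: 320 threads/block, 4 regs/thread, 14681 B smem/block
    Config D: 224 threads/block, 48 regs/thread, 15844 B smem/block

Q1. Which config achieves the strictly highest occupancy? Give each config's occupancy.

occupancies: A 25/32, B 1/2, C 5/8, D 7/8

Answer: D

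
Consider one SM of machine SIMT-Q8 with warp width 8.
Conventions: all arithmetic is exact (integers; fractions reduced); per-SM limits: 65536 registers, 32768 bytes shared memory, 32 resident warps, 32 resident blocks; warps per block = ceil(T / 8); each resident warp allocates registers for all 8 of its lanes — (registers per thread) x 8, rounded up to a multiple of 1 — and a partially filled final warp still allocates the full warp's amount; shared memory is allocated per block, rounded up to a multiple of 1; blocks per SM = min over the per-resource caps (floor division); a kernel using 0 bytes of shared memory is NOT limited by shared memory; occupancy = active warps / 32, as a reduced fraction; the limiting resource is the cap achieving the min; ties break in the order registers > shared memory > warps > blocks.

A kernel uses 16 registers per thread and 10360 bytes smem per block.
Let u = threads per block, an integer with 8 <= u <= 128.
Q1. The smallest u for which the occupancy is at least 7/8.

Answer: u = 73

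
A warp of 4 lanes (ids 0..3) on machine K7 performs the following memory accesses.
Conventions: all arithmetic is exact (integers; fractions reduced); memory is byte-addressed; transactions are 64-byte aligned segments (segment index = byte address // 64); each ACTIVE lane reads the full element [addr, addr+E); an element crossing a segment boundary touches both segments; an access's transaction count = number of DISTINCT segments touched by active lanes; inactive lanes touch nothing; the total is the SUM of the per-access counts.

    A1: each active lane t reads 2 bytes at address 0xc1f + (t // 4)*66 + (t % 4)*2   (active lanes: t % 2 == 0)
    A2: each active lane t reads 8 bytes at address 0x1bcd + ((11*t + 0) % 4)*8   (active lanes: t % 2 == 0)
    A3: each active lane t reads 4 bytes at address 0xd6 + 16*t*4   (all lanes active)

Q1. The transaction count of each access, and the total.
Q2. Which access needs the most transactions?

A1: 1 transaction
A2: 1 transaction
A3: 4 transactions

Answer: 1,1,4; total 6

Answer: A3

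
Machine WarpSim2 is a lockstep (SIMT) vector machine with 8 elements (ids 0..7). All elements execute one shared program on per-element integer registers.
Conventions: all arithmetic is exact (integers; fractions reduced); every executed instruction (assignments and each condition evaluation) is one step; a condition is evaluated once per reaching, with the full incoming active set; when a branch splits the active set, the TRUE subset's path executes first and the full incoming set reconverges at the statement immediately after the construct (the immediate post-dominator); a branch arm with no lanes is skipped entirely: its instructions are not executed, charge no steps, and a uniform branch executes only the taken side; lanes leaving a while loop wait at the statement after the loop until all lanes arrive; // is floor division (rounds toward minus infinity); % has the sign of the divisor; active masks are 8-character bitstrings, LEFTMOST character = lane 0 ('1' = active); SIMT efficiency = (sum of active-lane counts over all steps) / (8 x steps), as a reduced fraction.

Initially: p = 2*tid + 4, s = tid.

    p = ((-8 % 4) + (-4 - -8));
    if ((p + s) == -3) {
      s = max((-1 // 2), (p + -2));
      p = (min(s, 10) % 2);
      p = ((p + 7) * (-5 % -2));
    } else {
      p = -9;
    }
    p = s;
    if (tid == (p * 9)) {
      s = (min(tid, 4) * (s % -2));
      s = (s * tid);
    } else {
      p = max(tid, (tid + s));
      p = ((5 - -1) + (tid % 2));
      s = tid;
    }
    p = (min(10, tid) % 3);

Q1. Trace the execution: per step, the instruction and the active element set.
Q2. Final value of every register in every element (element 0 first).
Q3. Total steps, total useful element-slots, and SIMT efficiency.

step 0: p <- ((-8 % 4) + (-4 - -8))  11111111
step 1: eval ((p + s) == -3)         11111111
step 2: p <- -9                      11111111
step 3: p <- s                       11111111
step 4: eval (tid == (p * 9))        11111111
step 5: s <- (min(tid, 4) * (s % -2)) 10000000
step 6: s <- (s * tid)               10000000
step 7: p <- max(tid, (tid + s))     01111111
step 8: p <- ((5 - -1) + (tid % 2))  01111111
step 9: s <- tid                     01111111
step 10: p <- (min(10, tid) % 3)      11111111

Answer: 11 steps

p: 0,1,2,0,1,2,0,1
s: 0,1,2,3,4,5,6,7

steps = 11; useful = 71; efficiency = 71/88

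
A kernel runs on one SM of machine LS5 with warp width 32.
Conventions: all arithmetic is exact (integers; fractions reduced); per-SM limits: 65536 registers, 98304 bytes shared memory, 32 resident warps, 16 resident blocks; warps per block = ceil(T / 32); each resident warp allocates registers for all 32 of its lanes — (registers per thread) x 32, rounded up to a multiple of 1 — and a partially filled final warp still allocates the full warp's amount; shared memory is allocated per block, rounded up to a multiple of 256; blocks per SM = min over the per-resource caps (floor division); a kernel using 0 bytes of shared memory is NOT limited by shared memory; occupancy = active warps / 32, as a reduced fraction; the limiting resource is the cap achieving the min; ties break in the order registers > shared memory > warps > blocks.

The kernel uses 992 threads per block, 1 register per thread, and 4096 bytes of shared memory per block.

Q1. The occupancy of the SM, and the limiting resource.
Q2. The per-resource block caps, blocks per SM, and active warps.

Answer: occupancy 31/32, limited by warps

registers: 66 blocks
shared memory: 24 blocks
warps: 1 block
blocks: 16 blocks

Answer: 1 block, 31 active warps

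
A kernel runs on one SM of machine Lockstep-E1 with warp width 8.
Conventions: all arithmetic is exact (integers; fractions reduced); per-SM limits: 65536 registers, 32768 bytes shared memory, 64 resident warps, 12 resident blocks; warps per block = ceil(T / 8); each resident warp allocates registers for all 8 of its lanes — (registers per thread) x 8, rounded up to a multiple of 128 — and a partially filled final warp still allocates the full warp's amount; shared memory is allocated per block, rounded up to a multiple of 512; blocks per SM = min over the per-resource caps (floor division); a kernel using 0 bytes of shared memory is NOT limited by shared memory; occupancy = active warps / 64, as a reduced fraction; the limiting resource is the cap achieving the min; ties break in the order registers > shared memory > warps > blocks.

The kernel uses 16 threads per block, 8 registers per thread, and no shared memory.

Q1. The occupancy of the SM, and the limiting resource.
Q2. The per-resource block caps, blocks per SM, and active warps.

Answer: occupancy 3/8, limited by blocks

registers: 256 blocks
shared memory: no limit (kernel uses none)
warps: 32 blocks
blocks: 12 blocks

Answer: 12 blocks, 24 active warps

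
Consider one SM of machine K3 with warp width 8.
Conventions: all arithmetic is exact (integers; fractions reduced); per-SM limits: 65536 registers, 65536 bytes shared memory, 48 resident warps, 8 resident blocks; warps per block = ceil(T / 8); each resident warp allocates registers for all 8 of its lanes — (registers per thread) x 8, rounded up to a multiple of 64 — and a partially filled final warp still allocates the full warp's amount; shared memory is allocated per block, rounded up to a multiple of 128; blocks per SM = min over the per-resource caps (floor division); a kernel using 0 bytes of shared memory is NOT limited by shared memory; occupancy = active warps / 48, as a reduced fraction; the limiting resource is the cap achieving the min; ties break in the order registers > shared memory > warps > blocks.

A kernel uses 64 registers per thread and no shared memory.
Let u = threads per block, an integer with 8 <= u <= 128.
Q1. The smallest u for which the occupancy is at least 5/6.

Answer: u = 33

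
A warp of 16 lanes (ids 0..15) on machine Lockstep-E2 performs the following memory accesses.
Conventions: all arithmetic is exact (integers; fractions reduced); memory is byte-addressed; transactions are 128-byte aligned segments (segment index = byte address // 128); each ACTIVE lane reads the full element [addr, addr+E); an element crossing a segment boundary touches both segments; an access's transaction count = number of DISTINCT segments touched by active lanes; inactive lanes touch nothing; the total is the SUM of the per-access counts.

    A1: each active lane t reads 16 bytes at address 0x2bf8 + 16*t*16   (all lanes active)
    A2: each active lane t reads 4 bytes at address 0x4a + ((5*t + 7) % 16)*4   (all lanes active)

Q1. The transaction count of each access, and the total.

A1: 32 transactions
A2: 2 transactions

Answer: 32,2; total 34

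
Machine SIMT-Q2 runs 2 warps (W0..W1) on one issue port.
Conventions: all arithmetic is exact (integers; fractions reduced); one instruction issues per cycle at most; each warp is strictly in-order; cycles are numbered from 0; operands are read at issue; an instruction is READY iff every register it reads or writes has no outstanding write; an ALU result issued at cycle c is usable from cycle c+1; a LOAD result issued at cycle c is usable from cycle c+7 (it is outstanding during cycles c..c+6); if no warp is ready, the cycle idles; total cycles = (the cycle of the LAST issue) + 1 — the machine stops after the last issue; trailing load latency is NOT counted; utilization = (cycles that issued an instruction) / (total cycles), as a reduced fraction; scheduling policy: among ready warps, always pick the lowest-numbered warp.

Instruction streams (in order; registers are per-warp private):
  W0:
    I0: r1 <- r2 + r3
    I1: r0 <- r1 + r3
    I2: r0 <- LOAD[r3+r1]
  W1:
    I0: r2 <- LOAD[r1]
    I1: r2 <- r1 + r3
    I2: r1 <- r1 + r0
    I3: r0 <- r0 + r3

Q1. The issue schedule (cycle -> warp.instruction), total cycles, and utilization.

cycle 0: W0.I0
cycle 1: W0.I1
cycle 2: W0.I2
cycle 3: W1.I0
cycle 4: idle
cycle 5: idle
cycle 6: idle
cycle 7: idle
cycle 8: idle
cycle 9: idle
cycle 10: W1.I1
cycle 11: W1.I2
cycle 12: W1.I3

Answer: 13 cycles, utilization 7/13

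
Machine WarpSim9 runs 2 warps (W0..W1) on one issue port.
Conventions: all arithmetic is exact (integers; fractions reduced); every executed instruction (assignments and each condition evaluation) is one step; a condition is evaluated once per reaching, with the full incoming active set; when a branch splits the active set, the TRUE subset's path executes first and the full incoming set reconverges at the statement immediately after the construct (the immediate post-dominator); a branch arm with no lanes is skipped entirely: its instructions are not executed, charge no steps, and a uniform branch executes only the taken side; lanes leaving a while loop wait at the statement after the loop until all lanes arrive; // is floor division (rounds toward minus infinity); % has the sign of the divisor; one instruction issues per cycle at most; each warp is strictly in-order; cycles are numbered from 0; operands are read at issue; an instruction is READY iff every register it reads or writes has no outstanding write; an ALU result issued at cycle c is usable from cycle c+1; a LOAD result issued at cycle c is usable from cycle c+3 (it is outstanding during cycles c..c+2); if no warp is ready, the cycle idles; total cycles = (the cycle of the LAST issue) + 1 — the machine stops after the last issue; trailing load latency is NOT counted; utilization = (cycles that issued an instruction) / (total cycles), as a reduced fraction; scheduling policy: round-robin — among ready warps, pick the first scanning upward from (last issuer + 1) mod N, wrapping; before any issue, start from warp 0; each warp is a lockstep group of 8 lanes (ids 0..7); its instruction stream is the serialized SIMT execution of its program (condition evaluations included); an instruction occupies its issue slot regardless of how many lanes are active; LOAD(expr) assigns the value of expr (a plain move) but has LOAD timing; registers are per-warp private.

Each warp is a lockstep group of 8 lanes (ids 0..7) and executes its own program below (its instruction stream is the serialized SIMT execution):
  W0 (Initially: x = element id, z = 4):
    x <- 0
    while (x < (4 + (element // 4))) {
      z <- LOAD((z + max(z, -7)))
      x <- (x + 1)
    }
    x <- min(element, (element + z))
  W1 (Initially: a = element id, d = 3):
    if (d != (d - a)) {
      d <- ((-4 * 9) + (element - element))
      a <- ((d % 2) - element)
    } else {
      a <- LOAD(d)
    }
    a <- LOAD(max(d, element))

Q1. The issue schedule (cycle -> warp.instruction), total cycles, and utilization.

cycle 0: W0.I0
cycle 1: W1.I0
cycle 2: W0.I1
cycle 3: W1.I1
cycle 4: W0.I2
cycle 5: W1.I2
cycle 6: W0.I3
cycle 7: W1.I3
cycle 8: W0.I4
cycle 9: W0.I5
cycle 10: W1.I4
cycle 11: W0.I6
cycle 12: W0.I7
cycle 13: W0.I8
cycle 14: W0.I9
cycle 15: W0.I10
cycle 16: W0.I11
cycle 17: W0.I12
cycle 18: W0.I13
cycle 19: W0.I14
cycle 20: W0.I15
cycle 21: W0.I16
cycle 22: W0.I17

Answer: 23 cycles, utilization 1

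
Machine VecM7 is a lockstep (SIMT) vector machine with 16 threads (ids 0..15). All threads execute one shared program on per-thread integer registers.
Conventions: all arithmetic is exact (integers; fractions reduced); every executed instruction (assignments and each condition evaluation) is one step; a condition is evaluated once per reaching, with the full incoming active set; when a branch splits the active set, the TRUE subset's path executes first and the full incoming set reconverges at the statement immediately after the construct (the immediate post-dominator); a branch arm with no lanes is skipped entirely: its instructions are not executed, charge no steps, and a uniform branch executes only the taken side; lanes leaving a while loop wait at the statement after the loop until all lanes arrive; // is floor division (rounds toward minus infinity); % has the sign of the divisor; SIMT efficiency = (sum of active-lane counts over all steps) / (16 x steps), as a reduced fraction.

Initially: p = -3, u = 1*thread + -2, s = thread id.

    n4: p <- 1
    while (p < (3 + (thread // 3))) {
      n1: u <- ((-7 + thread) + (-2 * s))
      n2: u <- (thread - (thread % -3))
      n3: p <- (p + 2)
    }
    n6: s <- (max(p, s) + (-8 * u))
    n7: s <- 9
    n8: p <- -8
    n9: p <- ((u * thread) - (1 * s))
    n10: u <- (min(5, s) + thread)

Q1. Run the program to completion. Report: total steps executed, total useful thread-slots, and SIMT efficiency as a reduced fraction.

Answer: 23 steps, 260 useful, 65/92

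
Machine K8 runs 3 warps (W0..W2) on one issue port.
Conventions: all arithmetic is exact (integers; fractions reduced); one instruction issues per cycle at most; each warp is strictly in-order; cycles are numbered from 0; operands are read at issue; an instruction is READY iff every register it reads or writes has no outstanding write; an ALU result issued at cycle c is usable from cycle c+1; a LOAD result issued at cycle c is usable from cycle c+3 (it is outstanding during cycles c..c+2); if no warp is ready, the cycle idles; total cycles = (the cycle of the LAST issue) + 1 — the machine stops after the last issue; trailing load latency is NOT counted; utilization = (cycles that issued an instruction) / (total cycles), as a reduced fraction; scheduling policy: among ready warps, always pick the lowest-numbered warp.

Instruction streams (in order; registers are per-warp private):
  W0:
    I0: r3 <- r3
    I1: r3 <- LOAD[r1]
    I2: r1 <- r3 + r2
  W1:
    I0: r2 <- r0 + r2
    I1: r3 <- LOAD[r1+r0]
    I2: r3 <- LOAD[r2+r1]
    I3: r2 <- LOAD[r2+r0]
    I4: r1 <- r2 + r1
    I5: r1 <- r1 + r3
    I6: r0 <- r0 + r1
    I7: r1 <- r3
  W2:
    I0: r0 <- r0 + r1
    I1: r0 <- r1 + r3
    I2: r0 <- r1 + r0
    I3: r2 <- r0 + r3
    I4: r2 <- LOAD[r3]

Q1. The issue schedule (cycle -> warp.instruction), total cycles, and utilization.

cycle 0: W0.I0
cycle 1: W0.I1
cycle 2: W1.I0
cycle 3: W1.I1
cycle 4: W0.I2
cycle 5: W2.I0
cycle 6: W1.I2
cycle 7: W1.I3
cycle 8: W2.I1
cycle 9: W2.I2
cycle 10: W1.I4
cycle 11: W1.I5
cycle 12: W1.I6
cycle 13: W1.I7
cycle 14: W2.I3
cycle 15: W2.I4

Answer: 16 cycles, utilization 1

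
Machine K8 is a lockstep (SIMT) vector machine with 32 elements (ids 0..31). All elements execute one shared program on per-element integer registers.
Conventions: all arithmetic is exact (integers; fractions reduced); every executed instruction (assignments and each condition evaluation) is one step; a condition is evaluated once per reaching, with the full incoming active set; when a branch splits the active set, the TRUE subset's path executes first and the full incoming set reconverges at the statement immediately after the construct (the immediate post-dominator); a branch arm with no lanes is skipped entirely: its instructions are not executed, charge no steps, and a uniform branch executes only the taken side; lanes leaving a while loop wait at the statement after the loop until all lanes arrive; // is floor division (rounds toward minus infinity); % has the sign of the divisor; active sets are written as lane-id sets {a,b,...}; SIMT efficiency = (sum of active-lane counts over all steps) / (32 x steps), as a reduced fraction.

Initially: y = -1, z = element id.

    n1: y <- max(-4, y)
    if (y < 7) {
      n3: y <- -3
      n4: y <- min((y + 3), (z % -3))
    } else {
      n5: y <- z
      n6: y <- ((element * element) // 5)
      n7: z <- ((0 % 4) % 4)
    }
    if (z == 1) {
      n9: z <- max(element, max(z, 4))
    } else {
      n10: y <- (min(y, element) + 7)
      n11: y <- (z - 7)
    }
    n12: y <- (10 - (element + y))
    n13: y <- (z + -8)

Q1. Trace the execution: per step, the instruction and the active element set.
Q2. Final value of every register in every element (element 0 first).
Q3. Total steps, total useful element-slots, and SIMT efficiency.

step 0: y <- max(-4, y)              {0,1,2,3,4,5,6,7,8,9,10,11,12,13,14,15,16,17,18,19,20,21,22,23,24,25,26,27,28,29,30,31}
step 1: eval (y < 7)                 {0,1,2,3,4,5,6,7,8,9,10,11,12,13,14,15,16,17,18,19,20,21,22,23,24,25,26,27,28,29,30,31}
step 2: y <- -3                      {0,1,2,3,4,5,6,7,8,9,10,11,12,13,14,15,16,17,18,19,20,21,22,23,24,25,26,27,28,29,30,31}
step 3: y <- min((y + 3), (z % -3))  {0,1,2,3,4,5,6,7,8,9,10,11,12,13,14,15,16,17,18,19,20,21,22,23,24,25,26,27,28,29,30,31}
step 4: eval (z == 1)                {0,1,2,3,4,5,6,7,8,9,10,11,12,13,14,15,16,17,18,19,20,21,22,23,24,25,26,27,28,29,30,31}
step 5: z <- max(element, max(z, 4)) {1}
step 6: y <- (min(y, element) + 7)   {0,2,3,4,5,6,7,8,9,10,11,12,13,14,15,16,17,18,19,20,21,22,23,24,25,26,27,28,29,30,31}
step 7: y <- (z - 7)                 {0,2,3,4,5,6,7,8,9,10,11,12,13,14,15,16,17,18,19,20,21,22,23,24,25,26,27,28,29,30,31}
step 8: y <- (10 - (element + y))    {0,1,2,3,4,5,6,7,8,9,10,11,12,13,14,15,16,17,18,19,20,21,22,23,24,25,26,27,28,29,30,31}
step 9: y <- (z + -8)                {0,1,2,3,4,5,6,7,8,9,10,11,12,13,14,15,16,17,18,19,20,21,22,23,24,25,26,27,28,29,30,31}

Answer: 10 steps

y: -8,-4,-6,-5,-4,-3,-2,-1,0,1,2,3,4,5,6,7,8,9,10,11,12,13,14,15,16,17,18,19,20,21,22,23
z: 0,4,2,3,4,5,6,7,8,9,10,11,12,13,14,15,16,17,18,19,20,21,22,23,24,25,26,27,28,29,30,31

steps = 10; useful = 287; efficiency = 287/320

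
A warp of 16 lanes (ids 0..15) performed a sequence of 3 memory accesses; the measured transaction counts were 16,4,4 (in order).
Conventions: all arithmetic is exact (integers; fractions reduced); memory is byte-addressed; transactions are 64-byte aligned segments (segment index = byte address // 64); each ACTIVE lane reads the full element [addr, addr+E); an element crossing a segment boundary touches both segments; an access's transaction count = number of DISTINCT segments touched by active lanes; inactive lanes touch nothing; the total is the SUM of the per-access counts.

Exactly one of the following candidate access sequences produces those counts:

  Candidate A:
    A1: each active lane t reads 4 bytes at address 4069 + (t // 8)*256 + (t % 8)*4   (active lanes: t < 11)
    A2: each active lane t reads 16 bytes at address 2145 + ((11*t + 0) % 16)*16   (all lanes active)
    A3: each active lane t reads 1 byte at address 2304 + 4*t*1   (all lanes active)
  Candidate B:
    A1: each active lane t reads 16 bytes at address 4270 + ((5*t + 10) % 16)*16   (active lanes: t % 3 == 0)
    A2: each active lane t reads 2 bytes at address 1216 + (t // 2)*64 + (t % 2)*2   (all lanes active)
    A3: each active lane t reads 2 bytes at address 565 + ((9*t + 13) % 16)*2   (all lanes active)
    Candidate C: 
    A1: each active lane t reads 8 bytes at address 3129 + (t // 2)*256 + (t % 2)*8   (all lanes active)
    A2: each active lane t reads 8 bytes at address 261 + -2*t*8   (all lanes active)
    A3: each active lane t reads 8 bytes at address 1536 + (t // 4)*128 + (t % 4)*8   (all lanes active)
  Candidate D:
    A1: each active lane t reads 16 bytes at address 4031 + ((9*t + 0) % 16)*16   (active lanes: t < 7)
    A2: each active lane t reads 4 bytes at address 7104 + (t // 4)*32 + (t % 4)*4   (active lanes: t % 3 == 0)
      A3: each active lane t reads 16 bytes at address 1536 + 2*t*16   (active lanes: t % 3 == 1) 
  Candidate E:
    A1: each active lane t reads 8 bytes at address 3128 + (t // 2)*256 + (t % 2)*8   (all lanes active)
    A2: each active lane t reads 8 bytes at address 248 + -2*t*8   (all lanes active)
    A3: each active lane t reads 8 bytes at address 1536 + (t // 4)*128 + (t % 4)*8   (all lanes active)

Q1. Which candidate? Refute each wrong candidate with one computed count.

A: A1 gives 3 transactions, not 16
B: A1 gives 3 transactions, not 16
C: A2 gives 5 transactions, not 4
D: A1 gives 5 transactions, not 16
E: all counts match (16,4,4)

Answer: E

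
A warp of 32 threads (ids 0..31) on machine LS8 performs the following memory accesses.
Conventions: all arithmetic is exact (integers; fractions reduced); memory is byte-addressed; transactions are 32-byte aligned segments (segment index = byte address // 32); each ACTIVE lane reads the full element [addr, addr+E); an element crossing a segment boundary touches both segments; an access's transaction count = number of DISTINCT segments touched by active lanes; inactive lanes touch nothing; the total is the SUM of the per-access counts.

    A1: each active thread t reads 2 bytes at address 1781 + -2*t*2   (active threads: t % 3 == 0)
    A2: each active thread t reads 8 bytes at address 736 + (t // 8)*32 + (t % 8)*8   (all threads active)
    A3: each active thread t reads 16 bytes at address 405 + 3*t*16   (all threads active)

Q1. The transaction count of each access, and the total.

A1: 5 transactions
A2: 5 transactions
A3: 48 transactions

Answer: 5,5,48; total 58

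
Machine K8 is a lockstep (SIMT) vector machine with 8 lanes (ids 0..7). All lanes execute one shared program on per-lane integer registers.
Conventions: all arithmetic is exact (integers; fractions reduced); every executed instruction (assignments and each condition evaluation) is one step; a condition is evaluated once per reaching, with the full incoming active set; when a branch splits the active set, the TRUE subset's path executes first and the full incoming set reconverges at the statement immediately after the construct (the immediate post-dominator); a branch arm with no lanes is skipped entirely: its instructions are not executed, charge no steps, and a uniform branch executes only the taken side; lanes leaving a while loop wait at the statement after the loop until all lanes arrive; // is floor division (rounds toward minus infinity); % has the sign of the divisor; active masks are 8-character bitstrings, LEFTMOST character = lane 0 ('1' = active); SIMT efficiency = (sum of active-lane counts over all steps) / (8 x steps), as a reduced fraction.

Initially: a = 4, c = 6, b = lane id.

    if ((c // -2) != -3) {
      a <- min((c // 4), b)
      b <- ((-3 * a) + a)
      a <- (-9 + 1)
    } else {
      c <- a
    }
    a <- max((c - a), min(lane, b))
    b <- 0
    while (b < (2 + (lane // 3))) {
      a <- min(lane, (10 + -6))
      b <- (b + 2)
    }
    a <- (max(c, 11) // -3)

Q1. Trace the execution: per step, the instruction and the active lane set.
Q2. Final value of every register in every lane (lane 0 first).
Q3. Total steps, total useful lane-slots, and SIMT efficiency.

step 0: eval ((c // -2) != -3)       11111111
step 1: c <- a                       11111111
step 2: a <- max((c - a), min(lane, b)) 11111111
step 3: b <- 0                       11111111
step 4: eval (b < (2 + (lane // 3))) 11111111
step 5: a <- min(lane, (10 + -6))    11111111
step 6: b <- (b + 2)                 11111111
step 7: eval (b < (2 + (lane // 3))) 11111111
step 8: a <- min(lane, (10 + -6))    00011111
step 9: b <- (b + 2)                 00011111
step 10: eval (b < (2 + (lane // 3))) 00011111
step 11: a <- (max(c, 11) // -3)      11111111

Answer: 12 steps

a: -4,-4,-4,-4,-4,-4,-4,-4
c: 4,4,4,4,4,4,4,4
b: 2,2,2,4,4,4,4,4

steps = 12; useful = 87; efficiency = 87/96 = 29/32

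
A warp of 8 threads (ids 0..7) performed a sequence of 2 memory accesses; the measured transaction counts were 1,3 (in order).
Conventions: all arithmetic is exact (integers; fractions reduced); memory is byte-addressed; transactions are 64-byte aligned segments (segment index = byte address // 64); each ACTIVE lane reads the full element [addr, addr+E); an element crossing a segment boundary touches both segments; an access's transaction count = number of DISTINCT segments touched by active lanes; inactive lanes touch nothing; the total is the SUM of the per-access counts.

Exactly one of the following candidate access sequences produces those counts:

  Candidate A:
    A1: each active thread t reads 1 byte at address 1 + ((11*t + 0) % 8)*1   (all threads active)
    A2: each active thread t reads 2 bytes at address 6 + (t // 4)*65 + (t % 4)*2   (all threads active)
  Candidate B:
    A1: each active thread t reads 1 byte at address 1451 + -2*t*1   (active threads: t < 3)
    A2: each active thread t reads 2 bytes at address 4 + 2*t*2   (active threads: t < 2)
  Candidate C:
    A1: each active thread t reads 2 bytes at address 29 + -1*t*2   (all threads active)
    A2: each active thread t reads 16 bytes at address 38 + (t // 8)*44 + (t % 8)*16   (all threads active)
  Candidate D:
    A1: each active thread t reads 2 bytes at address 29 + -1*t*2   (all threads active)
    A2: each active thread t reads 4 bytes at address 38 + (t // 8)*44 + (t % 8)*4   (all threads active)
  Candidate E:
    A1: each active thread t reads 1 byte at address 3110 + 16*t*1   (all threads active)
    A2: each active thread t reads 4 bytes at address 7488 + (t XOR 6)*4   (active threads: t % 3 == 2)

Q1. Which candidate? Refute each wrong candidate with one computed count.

A: A2 gives 2 transactions, not 3
B: A2 gives 1 transaction, not 3
D: A2 gives 2 transactions, not 3
E: A1 gives 3 transactions, not 1
C: all counts match (1,3)

Answer: C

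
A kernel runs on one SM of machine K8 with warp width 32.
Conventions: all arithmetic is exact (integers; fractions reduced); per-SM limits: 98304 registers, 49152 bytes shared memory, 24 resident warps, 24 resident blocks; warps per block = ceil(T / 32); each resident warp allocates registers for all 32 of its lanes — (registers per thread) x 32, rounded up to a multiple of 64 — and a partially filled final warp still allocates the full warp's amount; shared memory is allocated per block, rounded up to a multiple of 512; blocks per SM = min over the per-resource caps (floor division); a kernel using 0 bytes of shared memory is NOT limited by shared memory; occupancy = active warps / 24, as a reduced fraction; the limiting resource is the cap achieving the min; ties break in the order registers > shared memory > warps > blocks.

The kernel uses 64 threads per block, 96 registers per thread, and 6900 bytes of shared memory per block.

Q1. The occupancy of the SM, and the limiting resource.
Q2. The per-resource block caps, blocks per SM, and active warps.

Answer: occupancy 1/2, limited by shared memory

registers: 16 blocks
shared memory: 6 blocks
warps: 12 blocks
blocks: 24 blocks

Answer: 6 blocks, 12 active warps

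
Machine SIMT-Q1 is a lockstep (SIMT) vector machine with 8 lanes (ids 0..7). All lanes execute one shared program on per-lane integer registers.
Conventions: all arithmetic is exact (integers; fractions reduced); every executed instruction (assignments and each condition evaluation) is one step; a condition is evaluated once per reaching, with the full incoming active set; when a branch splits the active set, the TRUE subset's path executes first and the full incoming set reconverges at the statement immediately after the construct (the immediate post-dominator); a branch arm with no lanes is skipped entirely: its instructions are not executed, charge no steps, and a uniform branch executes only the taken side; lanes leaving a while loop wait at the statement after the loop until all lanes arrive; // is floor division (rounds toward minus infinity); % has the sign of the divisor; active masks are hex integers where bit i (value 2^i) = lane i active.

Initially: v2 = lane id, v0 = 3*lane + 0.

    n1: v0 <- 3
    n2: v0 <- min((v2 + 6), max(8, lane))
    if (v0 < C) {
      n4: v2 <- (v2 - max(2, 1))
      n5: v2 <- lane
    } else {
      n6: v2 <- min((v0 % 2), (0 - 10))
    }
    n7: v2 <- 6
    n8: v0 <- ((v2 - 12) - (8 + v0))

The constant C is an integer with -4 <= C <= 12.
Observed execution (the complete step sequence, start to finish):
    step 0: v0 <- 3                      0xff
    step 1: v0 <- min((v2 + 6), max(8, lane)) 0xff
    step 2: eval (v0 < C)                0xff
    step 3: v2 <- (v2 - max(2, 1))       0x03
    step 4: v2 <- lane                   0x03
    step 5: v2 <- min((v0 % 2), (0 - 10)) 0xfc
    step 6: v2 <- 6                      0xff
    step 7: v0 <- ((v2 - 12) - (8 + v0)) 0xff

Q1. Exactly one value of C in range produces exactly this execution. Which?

Answer: C = 8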